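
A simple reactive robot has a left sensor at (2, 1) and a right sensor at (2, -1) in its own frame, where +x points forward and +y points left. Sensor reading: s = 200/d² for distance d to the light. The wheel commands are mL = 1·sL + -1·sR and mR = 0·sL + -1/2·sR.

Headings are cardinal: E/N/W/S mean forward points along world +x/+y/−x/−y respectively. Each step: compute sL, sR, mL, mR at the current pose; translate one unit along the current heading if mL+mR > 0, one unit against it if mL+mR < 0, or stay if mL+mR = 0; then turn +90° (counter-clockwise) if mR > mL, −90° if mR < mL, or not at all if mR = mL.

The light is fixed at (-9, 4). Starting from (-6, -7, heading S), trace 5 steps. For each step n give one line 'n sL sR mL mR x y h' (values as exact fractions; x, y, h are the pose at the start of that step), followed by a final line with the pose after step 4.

0 40/37 200/173 -480/6401 -100/173 -6 -7 S
1 100/61 100/41 -2000/2501 -50/41 -6 -6 W
2 200/73 200/89 3200/6497 -100/89 -5 -6 N
3 25/17 10/9 55/153 -5/9 -5 -7 E
4 40/37 200/173 -480/6401 -100/173 -6 -7 S
final -6 -6 W

n=0: pose=(-6,-7,S); sL=40/37, sR=200/173; mL=-480/6401, mR=-100/173; mL+mR=-4180/6401 → advance -1; mR−mL=-3220/6401 → turn -1·90°
n=1: pose=(-6,-6,W); sL=100/61, sR=100/41; mL=-2000/2501, mR=-50/41; mL+mR=-5050/2501 → advance -1; mR−mL=-1050/2501 → turn -1·90°
n=2: pose=(-5,-6,N); sL=200/73, sR=200/89; mL=3200/6497, mR=-100/89; mL+mR=-4100/6497 → advance -1; mR−mL=-10500/6497 → turn -1·90°
n=3: pose=(-5,-7,E); sL=25/17, sR=10/9; mL=55/153, mR=-5/9; mL+mR=-10/51 → advance -1; mR−mL=-140/153 → turn -1·90°
n=4: pose=(-6,-7,S); sL=40/37, sR=200/173; mL=-480/6401, mR=-100/173; mL+mR=-4180/6401 → advance -1; mR−mL=-3220/6401 → turn -1·90°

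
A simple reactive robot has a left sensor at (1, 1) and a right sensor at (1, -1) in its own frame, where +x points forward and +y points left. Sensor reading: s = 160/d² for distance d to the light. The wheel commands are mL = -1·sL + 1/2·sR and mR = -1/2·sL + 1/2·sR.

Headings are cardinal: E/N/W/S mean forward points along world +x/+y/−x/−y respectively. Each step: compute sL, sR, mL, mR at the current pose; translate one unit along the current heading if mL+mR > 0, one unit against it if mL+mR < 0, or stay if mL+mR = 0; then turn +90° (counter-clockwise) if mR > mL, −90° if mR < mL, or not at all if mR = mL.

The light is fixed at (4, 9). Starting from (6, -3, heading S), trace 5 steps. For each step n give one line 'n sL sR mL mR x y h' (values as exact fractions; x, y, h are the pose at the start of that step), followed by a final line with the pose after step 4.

n=0: pose=(6,-3,S); sL=80/89, sR=16/17; mL=-648/1513, mR=32/1513; mL+mR=-616/1513 → advance -1; mR−mL=40/89 → turn +1·90°
n=1: pose=(6,-2,E); sL=160/109, sR=160/153; mL=-15760/16677, mR=-3520/16677; mL+mR=-19280/16677 → advance -1; mR−mL=80/109 → turn +1·90°
n=2: pose=(5,-2,N); sL=8/5, sR=20/13; mL=-54/65, mR=-2/65; mL+mR=-56/65 → advance -1; mR−mL=4/5 → turn +1·90°
n=3: pose=(5,-3,W); sL=160/169, sR=160/121; mL=-5840/20449, mR=3840/20449; mL+mR=-2000/20449 → advance -1; mR−mL=80/169 → turn +1·90°
n=4: pose=(6,-3,S); sL=80/89, sR=16/17; mL=-648/1513, mR=32/1513; mL+mR=-616/1513 → advance -1; mR−mL=40/89 → turn +1·90°

0 80/89 16/17 -648/1513 32/1513 6 -3 S
1 160/109 160/153 -15760/16677 -3520/16677 6 -2 E
2 8/5 20/13 -54/65 -2/65 5 -2 N
3 160/169 160/121 -5840/20449 3840/20449 5 -3 W
4 80/89 16/17 -648/1513 32/1513 6 -3 S
final 6 -2 E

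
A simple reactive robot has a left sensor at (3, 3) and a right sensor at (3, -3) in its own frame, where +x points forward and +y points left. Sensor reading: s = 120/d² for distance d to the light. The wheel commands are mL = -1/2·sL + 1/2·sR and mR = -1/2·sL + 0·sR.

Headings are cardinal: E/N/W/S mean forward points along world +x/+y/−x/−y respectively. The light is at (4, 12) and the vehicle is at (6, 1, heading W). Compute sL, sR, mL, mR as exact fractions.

left sensor world pos  = (3, -2); dL² = 197
right sensor world pos = (3, 4); dR² = 65
sL = 120/197 = 120/197
sR = 120/65 = 24/13
mL = -1/2·sL + 1/2·sR = 1584/2561
mR = -1/2·sL + 0·sR = -60/197

120/197 24/13 1584/2561 -60/197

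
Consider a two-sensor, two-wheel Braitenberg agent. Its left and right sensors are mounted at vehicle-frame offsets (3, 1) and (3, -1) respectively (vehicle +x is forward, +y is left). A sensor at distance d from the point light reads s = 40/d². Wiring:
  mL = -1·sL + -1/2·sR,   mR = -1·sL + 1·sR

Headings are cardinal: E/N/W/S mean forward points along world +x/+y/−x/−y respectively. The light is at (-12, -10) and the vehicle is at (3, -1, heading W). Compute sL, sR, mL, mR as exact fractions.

5/26 10/61 -435/1586 -45/1586

left sensor world pos  = (0, -2); dL² = 208
right sensor world pos = (0, 0); dR² = 244
sL = 40/208 = 5/26
sR = 40/244 = 10/61
mL = -1·sL + -1/2·sR = -435/1586
mR = -1·sL + 1·sR = -45/1586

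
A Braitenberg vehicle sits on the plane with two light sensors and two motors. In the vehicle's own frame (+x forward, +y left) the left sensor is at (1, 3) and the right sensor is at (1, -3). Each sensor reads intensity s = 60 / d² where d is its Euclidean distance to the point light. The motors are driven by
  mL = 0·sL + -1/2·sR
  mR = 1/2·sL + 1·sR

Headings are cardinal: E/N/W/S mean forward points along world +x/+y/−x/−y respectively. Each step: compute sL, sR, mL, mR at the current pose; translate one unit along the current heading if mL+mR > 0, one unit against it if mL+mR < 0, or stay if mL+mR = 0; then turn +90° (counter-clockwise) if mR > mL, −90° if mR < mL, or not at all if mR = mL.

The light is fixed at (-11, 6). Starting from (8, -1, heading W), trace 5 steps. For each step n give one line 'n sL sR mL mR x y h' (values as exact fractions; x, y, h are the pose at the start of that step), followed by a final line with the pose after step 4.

0 15/106 3/17 -3/34 891/3604 8 -1 W
1 12/101 60/289 -30/289 7794/29189 7 -1 S
2 30/193 30/241 -15/241 9405/46513 7 -2 E
3 12/61 60/533 -30/533 6858/32513 8 -2 N
4 15/106 3/17 -3/34 891/3604 8 -1 W
final 7 -1 S

n=0: pose=(8,-1,W); sL=15/106, sR=3/17; mL=-3/34, mR=891/3604; mL+mR=573/3604 → advance +1; mR−mL=1209/3604 → turn +1·90°
n=1: pose=(7,-1,S); sL=12/101, sR=60/289; mL=-30/289, mR=7794/29189; mL+mR=4764/29189 → advance +1; mR−mL=10824/29189 → turn +1·90°
n=2: pose=(7,-2,E); sL=30/193, sR=30/241; mL=-15/241, mR=9405/46513; mL+mR=6510/46513 → advance +1; mR−mL=12300/46513 → turn +1·90°
n=3: pose=(8,-2,N); sL=12/61, sR=60/533; mL=-30/533, mR=6858/32513; mL+mR=5028/32513 → advance +1; mR−mL=8688/32513 → turn +1·90°
n=4: pose=(8,-1,W); sL=15/106, sR=3/17; mL=-3/34, mR=891/3604; mL+mR=573/3604 → advance +1; mR−mL=1209/3604 → turn +1·90°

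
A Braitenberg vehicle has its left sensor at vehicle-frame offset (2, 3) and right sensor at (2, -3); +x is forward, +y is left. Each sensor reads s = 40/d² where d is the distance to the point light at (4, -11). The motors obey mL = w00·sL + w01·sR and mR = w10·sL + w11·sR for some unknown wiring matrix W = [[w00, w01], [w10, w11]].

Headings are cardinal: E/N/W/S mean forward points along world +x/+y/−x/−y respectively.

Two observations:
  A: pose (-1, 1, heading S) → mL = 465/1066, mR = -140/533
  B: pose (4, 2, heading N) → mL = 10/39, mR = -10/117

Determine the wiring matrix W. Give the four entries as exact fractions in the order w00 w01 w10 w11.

obs A: pose=(-1,1,S) → sL=5/13, sR=10/41, mL=465/1066, mR=-140/533
obs B: pose=(4,2,N) → sL=20/117, sR=20/117, mL=10/39, mR=-10/117
sensor matrix S = [[5/13, 10/41], [20/117, 20/117]]; det S = 500/20787
solve [mL_A; mL_B] = S·[w00; w01] and [mR_A; mR_B] = S·[w10; w11]:
  w00 = 1/2, w01 = 1, w10 = -1, w11 = 1/2

1/2 1 -1 1/2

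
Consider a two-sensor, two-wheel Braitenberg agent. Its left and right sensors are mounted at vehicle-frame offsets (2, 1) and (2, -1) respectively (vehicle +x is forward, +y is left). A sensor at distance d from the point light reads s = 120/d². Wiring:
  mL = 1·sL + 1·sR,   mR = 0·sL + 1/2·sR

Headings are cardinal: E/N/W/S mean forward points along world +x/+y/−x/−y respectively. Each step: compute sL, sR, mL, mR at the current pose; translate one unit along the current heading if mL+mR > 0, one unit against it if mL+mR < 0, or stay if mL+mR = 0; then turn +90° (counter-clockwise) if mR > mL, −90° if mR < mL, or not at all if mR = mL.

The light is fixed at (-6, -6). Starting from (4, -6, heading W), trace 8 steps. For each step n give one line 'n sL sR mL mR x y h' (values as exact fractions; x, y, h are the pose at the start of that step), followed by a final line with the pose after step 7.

0 24/13 24/13 48/13 12/13 4 -6 W
1 30/17 15/13 645/221 15/26 3 -6 N
2 24/25 120/121 5904/3025 60/121 3 -5 E
3 60/61 60/41 6120/2501 30/41 4 -5 S
4 24/13 24/13 48/13 12/13 4 -6 W
5 30/17 15/13 645/221 15/26 3 -6 N
6 24/25 120/121 5904/3025 60/121 3 -5 E
7 60/61 60/41 6120/2501 30/41 4 -5 S
final 4 -6 W

n=0: pose=(4,-6,W); sL=24/13, sR=24/13; mL=48/13, mR=12/13; mL+mR=60/13 → advance +1; mR−mL=-36/13 → turn -1·90°
n=1: pose=(3,-6,N); sL=30/17, sR=15/13; mL=645/221, mR=15/26; mL+mR=1545/442 → advance +1; mR−mL=-1035/442 → turn -1·90°
n=2: pose=(3,-5,E); sL=24/25, sR=120/121; mL=5904/3025, mR=60/121; mL+mR=7404/3025 → advance +1; mR−mL=-4404/3025 → turn -1·90°
n=3: pose=(4,-5,S); sL=60/61, sR=60/41; mL=6120/2501, mR=30/41; mL+mR=7950/2501 → advance +1; mR−mL=-4290/2501 → turn -1·90°
n=4: pose=(4,-6,W); sL=24/13, sR=24/13; mL=48/13, mR=12/13; mL+mR=60/13 → advance +1; mR−mL=-36/13 → turn -1·90°
n=5: pose=(3,-6,N); sL=30/17, sR=15/13; mL=645/221, mR=15/26; mL+mR=1545/442 → advance +1; mR−mL=-1035/442 → turn -1·90°
n=6: pose=(3,-5,E); sL=24/25, sR=120/121; mL=5904/3025, mR=60/121; mL+mR=7404/3025 → advance +1; mR−mL=-4404/3025 → turn -1·90°
n=7: pose=(4,-5,S); sL=60/61, sR=60/41; mL=6120/2501, mR=30/41; mL+mR=7950/2501 → advance +1; mR−mL=-4290/2501 → turn -1·90°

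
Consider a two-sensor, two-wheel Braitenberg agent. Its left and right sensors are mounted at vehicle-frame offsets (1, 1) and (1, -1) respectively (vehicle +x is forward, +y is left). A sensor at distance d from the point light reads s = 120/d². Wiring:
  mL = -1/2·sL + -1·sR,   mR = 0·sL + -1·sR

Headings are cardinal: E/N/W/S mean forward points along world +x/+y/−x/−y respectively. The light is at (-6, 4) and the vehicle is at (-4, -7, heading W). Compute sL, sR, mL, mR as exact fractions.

24/29 120/101 -4692/2929 -120/101

left sensor world pos  = (-5, -8); dL² = 145
right sensor world pos = (-5, -6); dR² = 101
sL = 120/145 = 24/29
sR = 120/101 = 120/101
mL = -1/2·sL + -1·sR = -4692/2929
mR = 0·sL + -1·sR = -120/101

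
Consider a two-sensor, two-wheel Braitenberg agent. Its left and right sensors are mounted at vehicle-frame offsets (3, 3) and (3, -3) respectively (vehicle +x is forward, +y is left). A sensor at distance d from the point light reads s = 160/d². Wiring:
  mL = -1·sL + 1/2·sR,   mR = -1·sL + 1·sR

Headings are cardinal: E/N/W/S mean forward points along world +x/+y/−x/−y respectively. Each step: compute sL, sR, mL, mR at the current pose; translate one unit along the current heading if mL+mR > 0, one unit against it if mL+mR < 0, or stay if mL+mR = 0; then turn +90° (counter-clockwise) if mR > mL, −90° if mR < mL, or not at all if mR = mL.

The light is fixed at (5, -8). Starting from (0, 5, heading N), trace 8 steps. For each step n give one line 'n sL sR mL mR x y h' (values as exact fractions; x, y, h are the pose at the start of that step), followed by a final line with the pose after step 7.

0 1/2 8/13 -5/26 3/26 0 5 N
1 32/29 160/289 -6928/8381 -4608/8381 0 4 W
2 80/41 16/13 -712/533 -384/533 1 4 S
3 160/257 160/101 4400/25957 24960/25957 1 5 E
4 40/73 5/8 -275/1168 45/584 2 5 N
5 160/117 160/261 -400/377 -2560/3393 2 4 W
6 80/41 80/53 -2600/2173 -960/2173 3 4 S
7 160/257 160/101 4400/25957 24960/25957 3 5 E
final 4 5 N

n=0: pose=(0,5,N); sL=1/2, sR=8/13; mL=-5/26, mR=3/26; mL+mR=-1/13 → advance -1; mR−mL=4/13 → turn +1·90°
n=1: pose=(0,4,W); sL=32/29, sR=160/289; mL=-6928/8381, mR=-4608/8381; mL+mR=-11536/8381 → advance -1; mR−mL=80/289 → turn +1·90°
n=2: pose=(1,4,S); sL=80/41, sR=16/13; mL=-712/533, mR=-384/533; mL+mR=-1096/533 → advance -1; mR−mL=8/13 → turn +1·90°
n=3: pose=(1,5,E); sL=160/257, sR=160/101; mL=4400/25957, mR=24960/25957; mL+mR=29360/25957 → advance +1; mR−mL=80/101 → turn +1·90°
n=4: pose=(2,5,N); sL=40/73, sR=5/8; mL=-275/1168, mR=45/584; mL+mR=-185/1168 → advance -1; mR−mL=5/16 → turn +1·90°
n=5: pose=(2,4,W); sL=160/117, sR=160/261; mL=-400/377, mR=-2560/3393; mL+mR=-6160/3393 → advance -1; mR−mL=80/261 → turn +1·90°
n=6: pose=(3,4,S); sL=80/41, sR=80/53; mL=-2600/2173, mR=-960/2173; mL+mR=-3560/2173 → advance -1; mR−mL=40/53 → turn +1·90°
n=7: pose=(3,5,E); sL=160/257, sR=160/101; mL=4400/25957, mR=24960/25957; mL+mR=29360/25957 → advance +1; mR−mL=80/101 → turn +1·90°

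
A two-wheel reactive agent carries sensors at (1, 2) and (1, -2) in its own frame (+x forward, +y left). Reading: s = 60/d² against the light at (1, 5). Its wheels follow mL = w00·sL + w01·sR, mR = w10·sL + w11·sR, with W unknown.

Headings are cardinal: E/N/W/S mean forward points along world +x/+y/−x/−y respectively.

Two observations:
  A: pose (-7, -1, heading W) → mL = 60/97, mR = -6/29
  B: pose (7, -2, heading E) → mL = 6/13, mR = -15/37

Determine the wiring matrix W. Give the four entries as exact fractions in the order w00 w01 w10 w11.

0 1 -1/2 0

obs A: pose=(-7,-1,W) → sL=12/29, sR=60/97, mL=60/97, mR=-6/29
obs B: pose=(7,-2,E) → sL=30/37, sR=6/13, mL=6/13, mR=-15/37
sensor matrix S = [[12/29, 60/97], [30/37, 6/13]]; det S = -420192/1353053
solve [mL_A; mL_B] = S·[w00; w01] and [mR_A; mR_B] = S·[w10; w11]:
  w00 = 0, w01 = 1, w10 = -1/2, w11 = 0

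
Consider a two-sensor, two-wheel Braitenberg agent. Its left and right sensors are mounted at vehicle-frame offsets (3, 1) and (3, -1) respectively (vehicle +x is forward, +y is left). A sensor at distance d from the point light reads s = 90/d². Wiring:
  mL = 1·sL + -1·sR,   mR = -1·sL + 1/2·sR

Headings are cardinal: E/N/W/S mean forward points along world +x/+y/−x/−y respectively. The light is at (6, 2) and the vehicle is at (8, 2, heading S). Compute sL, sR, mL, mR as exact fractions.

5 9 -4 -1/2

left sensor world pos  = (9, -1); dL² = 18
right sensor world pos = (7, -1); dR² = 10
sL = 90/18 = 5
sR = 90/10 = 9
mL = 1·sL + -1·sR = -4
mR = -1·sL + 1/2·sR = -1/2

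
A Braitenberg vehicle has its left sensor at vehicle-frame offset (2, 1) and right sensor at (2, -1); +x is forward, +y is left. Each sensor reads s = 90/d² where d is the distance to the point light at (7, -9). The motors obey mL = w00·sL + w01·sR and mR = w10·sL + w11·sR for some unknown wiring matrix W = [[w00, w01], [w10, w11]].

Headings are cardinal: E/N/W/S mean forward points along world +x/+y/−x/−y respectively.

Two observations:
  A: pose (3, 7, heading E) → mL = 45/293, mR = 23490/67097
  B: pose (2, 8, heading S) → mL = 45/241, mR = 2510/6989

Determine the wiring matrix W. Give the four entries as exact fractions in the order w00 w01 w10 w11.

obs A: pose=(3,7,E) → sL=90/293, sR=90/229, mL=45/293, mR=23490/67097
obs B: pose=(2,8,S) → sL=90/241, sR=10/29, mL=45/241, mR=2510/6989
sensor matrix S = [[90/293, 90/229], [90/241, 10/29]]; det S = -19155600/468940933
solve [mL_A; mL_B] = S·[w00; w01] and [mR_A; mR_B] = S·[w10; w11]:
  w00 = 1/2, w01 = 0, w10 = 1/2, w11 = 1/2

1/2 0 1/2 1/2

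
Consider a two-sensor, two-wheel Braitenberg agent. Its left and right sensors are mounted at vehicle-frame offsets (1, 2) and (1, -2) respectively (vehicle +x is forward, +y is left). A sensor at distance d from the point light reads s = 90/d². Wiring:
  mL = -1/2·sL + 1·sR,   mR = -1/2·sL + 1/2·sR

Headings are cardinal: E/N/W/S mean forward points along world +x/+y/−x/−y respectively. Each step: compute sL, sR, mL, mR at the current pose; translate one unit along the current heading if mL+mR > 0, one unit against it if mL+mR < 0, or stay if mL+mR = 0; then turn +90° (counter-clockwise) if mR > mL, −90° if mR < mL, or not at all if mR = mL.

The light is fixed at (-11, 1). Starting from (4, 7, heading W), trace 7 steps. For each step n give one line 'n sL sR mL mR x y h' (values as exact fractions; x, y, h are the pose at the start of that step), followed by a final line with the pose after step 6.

0 45/106 9/26 369/2756 -27/689 4 7 W
1 90/193 18/61 729/11773 -1008/11773 3 7 N
2 45/137 5/13 785/3562 50/1781 3 6 E
3 18/61 18/37 765/2257 216/2257 4 6 S
4 9/20 45/116 189/1160 -9/290 4 5 W
5 90/169 90/281 2565/47489 -5040/47489 3 5 N
6 9/25 45/113 1233/5650 54/2825 3 4 E
final 4 4 S

n=0: pose=(4,7,W); sL=45/106, sR=9/26; mL=369/2756, mR=-27/689; mL+mR=261/2756 → advance +1; mR−mL=-9/52 → turn -1·90°
n=1: pose=(3,7,N); sL=90/193, sR=18/61; mL=729/11773, mR=-1008/11773; mL+mR=-279/11773 → advance -1; mR−mL=-9/61 → turn -1·90°
n=2: pose=(3,6,E); sL=45/137, sR=5/13; mL=785/3562, mR=50/1781; mL+mR=885/3562 → advance +1; mR−mL=-5/26 → turn -1·90°
n=3: pose=(4,6,S); sL=18/61, sR=18/37; mL=765/2257, mR=216/2257; mL+mR=981/2257 → advance +1; mR−mL=-9/37 → turn -1·90°
n=4: pose=(4,5,W); sL=9/20, sR=45/116; mL=189/1160, mR=-9/290; mL+mR=153/1160 → advance +1; mR−mL=-45/232 → turn -1·90°
n=5: pose=(3,5,N); sL=90/169, sR=90/281; mL=2565/47489, mR=-5040/47489; mL+mR=-2475/47489 → advance -1; mR−mL=-45/281 → turn -1·90°
n=6: pose=(3,4,E); sL=9/25, sR=45/113; mL=1233/5650, mR=54/2825; mL+mR=1341/5650 → advance +1; mR−mL=-45/226 → turn -1·90°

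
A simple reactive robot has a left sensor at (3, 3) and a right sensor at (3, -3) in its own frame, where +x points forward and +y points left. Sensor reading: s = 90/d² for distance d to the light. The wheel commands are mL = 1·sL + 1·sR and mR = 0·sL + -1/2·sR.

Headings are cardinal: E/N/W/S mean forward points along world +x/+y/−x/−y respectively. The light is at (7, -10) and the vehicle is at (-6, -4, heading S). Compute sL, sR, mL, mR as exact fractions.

left sensor world pos  = (-3, -7); dL² = 109
right sensor world pos = (-9, -7); dR² = 265
sL = 90/109 = 90/109
sR = 90/265 = 18/53
mL = 1·sL + 1·sR = 6732/5777
mR = 0·sL + -1/2·sR = -9/53

90/109 18/53 6732/5777 -9/53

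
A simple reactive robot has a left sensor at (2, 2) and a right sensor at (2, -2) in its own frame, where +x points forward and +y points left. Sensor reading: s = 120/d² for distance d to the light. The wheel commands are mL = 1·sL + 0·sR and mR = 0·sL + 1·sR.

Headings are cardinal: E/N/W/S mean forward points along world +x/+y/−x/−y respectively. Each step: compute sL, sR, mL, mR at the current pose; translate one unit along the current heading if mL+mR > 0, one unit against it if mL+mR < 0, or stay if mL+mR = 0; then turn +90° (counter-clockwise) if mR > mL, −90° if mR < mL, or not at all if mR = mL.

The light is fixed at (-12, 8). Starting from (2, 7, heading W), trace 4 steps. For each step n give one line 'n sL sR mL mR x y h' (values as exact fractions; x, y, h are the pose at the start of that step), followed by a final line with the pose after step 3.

n=0: pose=(2,7,W); sL=40/51, sR=24/29; mL=40/51, mR=24/29; mL+mR=2384/1479 → advance +1; mR−mL=64/1479 → turn +1·90°
n=1: pose=(1,7,S); sL=20/39, sR=12/13; mL=20/39, mR=12/13; mL+mR=56/39 → advance +1; mR−mL=16/39 → turn +1·90°
n=2: pose=(1,6,E); sL=8/15, sR=120/241; mL=8/15, mR=120/241; mL+mR=3728/3615 → advance +1; mR−mL=-128/3615 → turn -1·90°
n=3: pose=(2,6,S); sL=15/34, sR=3/4; mL=15/34, mR=3/4; mL+mR=81/68 → advance +1; mR−mL=21/68 → turn +1·90°

0 40/51 24/29 40/51 24/29 2 7 W
1 20/39 12/13 20/39 12/13 1 7 S
2 8/15 120/241 8/15 120/241 1 6 E
3 15/34 3/4 15/34 3/4 2 6 S
final 2 5 E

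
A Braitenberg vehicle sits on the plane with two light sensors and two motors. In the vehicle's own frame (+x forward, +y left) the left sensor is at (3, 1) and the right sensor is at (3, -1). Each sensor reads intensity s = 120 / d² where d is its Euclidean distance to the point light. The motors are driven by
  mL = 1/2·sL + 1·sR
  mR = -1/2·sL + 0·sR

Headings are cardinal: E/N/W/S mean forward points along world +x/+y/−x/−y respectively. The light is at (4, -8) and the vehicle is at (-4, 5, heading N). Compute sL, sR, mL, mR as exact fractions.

left sensor world pos  = (-5, 8); dL² = 337
right sensor world pos = (-3, 8); dR² = 305
sL = 120/337 = 120/337
sR = 120/305 = 24/61
mL = 1/2·sL + 1·sR = 11748/20557
mR = -1/2·sL + 0·sR = -60/337

120/337 24/61 11748/20557 -60/337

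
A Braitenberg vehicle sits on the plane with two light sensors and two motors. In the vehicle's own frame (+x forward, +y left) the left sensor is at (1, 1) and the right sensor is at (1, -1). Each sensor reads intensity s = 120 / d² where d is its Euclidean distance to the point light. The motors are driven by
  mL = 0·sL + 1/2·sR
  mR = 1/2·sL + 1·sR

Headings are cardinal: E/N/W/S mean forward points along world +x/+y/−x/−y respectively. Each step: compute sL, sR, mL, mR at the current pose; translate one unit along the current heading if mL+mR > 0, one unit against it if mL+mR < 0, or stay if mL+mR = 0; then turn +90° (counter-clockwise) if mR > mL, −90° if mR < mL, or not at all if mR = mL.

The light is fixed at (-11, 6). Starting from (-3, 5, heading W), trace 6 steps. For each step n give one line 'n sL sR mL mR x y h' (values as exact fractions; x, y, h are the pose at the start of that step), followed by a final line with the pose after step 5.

0 120/53 120/49 60/49 9300/2597 -3 5 W
1 30/17 3 3/2 66/17 -4 5 S
2 24/13 120/73 60/73 2436/949 -4 4 E
3 12/5 60/41 30/41 546/205 -3 4 N
4 120/53 120/49 60/49 9300/2597 -3 5 W
5 30/17 3 3/2 66/17 -4 5 S
final -4 4 E

n=0: pose=(-3,5,W); sL=120/53, sR=120/49; mL=60/49, mR=9300/2597; mL+mR=12480/2597 → advance +1; mR−mL=6120/2597 → turn +1·90°
n=1: pose=(-4,5,S); sL=30/17, sR=3; mL=3/2, mR=66/17; mL+mR=183/34 → advance +1; mR−mL=81/34 → turn +1·90°
n=2: pose=(-4,4,E); sL=24/13, sR=120/73; mL=60/73, mR=2436/949; mL+mR=3216/949 → advance +1; mR−mL=1656/949 → turn +1·90°
n=3: pose=(-3,4,N); sL=12/5, sR=60/41; mL=30/41, mR=546/205; mL+mR=696/205 → advance +1; mR−mL=396/205 → turn +1·90°
n=4: pose=(-3,5,W); sL=120/53, sR=120/49; mL=60/49, mR=9300/2597; mL+mR=12480/2597 → advance +1; mR−mL=6120/2597 → turn +1·90°
n=5: pose=(-4,5,S); sL=30/17, sR=3; mL=3/2, mR=66/17; mL+mR=183/34 → advance +1; mR−mL=81/34 → turn +1·90°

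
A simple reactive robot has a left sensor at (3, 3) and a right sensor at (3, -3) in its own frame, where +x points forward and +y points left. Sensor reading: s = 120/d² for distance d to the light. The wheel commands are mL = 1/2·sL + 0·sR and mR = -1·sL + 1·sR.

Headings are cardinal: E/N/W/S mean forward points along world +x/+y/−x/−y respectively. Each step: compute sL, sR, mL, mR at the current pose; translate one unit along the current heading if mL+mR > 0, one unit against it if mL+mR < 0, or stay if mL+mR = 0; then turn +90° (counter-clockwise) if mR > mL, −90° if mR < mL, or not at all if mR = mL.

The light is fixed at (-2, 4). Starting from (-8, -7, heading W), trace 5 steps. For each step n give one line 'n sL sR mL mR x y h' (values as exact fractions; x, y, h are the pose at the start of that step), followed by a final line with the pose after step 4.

0 120/277 24/29 60/277 3168/8033 -8 -7 W
1 30/53 15/37 15/53 -315/1961 -9 -7 S
2 24/65 120/181 12/65 3456/11765 -9 -8 W
3 12/25 60/173 6/25 -576/4325 -10 -8 S
4 120/377 120/221 60/377 1440/6409 -10 -9 W
final -11 -9 S

n=0: pose=(-8,-7,W); sL=120/277, sR=24/29; mL=60/277, mR=3168/8033; mL+mR=4908/8033 → advance +1; mR−mL=1428/8033 → turn +1·90°
n=1: pose=(-9,-7,S); sL=30/53, sR=15/37; mL=15/53, mR=-315/1961; mL+mR=240/1961 → advance +1; mR−mL=-870/1961 → turn -1·90°
n=2: pose=(-9,-8,W); sL=24/65, sR=120/181; mL=12/65, mR=3456/11765; mL+mR=5628/11765 → advance +1; mR−mL=1284/11765 → turn +1·90°
n=3: pose=(-10,-8,S); sL=12/25, sR=60/173; mL=6/25, mR=-576/4325; mL+mR=462/4325 → advance +1; mR−mL=-1614/4325 → turn -1·90°
n=4: pose=(-10,-9,W); sL=120/377, sR=120/221; mL=60/377, mR=1440/6409; mL+mR=2460/6409 → advance +1; mR−mL=420/6409 → turn +1·90°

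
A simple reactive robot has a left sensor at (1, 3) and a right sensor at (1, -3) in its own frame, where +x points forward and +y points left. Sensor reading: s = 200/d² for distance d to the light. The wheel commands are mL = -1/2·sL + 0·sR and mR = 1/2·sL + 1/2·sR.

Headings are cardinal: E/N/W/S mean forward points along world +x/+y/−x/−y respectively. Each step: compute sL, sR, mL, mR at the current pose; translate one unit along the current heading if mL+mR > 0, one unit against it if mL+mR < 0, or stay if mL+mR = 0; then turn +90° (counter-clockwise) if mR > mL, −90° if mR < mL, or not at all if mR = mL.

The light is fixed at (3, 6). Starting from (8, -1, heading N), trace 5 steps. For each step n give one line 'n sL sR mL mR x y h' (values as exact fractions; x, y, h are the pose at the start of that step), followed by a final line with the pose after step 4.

n=0: pose=(8,-1,N); sL=5, sR=2; mL=-5/2, mR=7/2; mL+mR=1 → advance +1; mR−mL=6 → turn +1·90°
n=1: pose=(8,0,W); sL=200/97, sR=8; mL=-100/97, mR=488/97; mL+mR=4 → advance +1; mR−mL=588/97 → turn +1·90°
n=2: pose=(7,0,S); sL=100/49, sR=4; mL=-50/49, mR=148/49; mL+mR=2 → advance +1; mR−mL=198/49 → turn +1·90°
n=3: pose=(7,-1,E); sL=200/41, sR=8/5; mL=-100/41, mR=664/205; mL+mR=4/5 → advance +1; mR−mL=1164/205 → turn +1·90°
n=4: pose=(8,-1,N); sL=5, sR=2; mL=-5/2, mR=7/2; mL+mR=1 → advance +1; mR−mL=6 → turn +1·90°

0 5 2 -5/2 7/2 8 -1 N
1 200/97 8 -100/97 488/97 8 0 W
2 100/49 4 -50/49 148/49 7 0 S
3 200/41 8/5 -100/41 664/205 7 -1 E
4 5 2 -5/2 7/2 8 -1 N
final 8 0 W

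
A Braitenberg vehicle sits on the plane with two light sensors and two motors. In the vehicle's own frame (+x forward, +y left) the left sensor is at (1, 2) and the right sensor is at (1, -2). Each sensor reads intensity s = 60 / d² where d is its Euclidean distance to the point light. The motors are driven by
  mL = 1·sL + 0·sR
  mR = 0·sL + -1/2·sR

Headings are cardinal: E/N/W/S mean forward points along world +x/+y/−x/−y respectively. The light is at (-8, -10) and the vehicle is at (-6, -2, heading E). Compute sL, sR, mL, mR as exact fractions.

60/109 4/3 60/109 -2/3

left sensor world pos  = (-5, 0); dL² = 109
right sensor world pos = (-5, -4); dR² = 45
sL = 60/109 = 60/109
sR = 60/45 = 4/3
mL = 1·sL + 0·sR = 60/109
mR = 0·sL + -1/2·sR = -2/3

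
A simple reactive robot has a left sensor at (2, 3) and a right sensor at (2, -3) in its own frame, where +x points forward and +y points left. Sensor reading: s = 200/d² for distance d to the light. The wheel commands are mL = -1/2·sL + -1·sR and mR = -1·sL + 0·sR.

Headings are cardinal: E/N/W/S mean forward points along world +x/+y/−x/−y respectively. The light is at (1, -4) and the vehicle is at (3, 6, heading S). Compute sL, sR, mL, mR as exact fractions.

200/89 40/13 -4860/1157 -200/89

left sensor world pos  = (6, 4); dL² = 89
right sensor world pos = (0, 4); dR² = 65
sL = 200/89 = 200/89
sR = 200/65 = 40/13
mL = -1/2·sL + -1·sR = -4860/1157
mR = -1·sL + 0·sR = -200/89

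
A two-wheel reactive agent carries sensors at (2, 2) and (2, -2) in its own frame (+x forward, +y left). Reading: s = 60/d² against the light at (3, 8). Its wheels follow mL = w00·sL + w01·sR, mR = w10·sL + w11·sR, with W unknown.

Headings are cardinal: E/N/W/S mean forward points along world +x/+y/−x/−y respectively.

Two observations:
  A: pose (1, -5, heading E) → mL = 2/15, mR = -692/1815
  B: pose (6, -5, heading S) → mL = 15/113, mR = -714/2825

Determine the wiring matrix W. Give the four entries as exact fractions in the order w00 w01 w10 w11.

obs A: pose=(1,-5,E) → sL=60/121, sR=4/15, mL=2/15, mR=-692/1815
obs B: pose=(6,-5,S) → sL=6/25, sR=30/113, mL=15/113, mR=-714/2825
sensor matrix S = [[60/121, 4/15], [6/25, 30/113]]; det S = 115616/1709125
solve [mL_A; mL_B] = S·[w00; w01] and [mR_A; mR_B] = S·[w10; w11]:
  w00 = 0, w01 = 1/2, w10 = -1/2, w11 = -1/2

0 1/2 -1/2 -1/2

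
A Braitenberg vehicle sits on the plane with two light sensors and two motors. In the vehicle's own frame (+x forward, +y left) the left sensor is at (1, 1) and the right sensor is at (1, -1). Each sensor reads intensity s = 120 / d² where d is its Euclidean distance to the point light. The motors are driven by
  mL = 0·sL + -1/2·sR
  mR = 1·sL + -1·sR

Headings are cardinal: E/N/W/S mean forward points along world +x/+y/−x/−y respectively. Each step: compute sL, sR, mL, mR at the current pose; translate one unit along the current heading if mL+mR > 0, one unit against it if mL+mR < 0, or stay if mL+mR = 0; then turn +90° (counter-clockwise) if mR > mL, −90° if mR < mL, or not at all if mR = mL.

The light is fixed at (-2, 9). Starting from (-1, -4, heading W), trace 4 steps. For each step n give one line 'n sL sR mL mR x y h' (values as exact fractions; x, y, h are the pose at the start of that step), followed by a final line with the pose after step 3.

0 30/49 5/6 -5/12 -65/294 -1 -4 W
1 24/41 120/197 -60/197 -192/8077 0 -4 S
2 12/13 60/89 -30/89 288/1157 0 -3 E
3 120/121 24/25 -12/25 96/3025 -1 -3 N
final -1 -4 W

n=0: pose=(-1,-4,W); sL=30/49, sR=5/6; mL=-5/12, mR=-65/294; mL+mR=-125/196 → advance -1; mR−mL=115/588 → turn +1·90°
n=1: pose=(0,-4,S); sL=24/41, sR=120/197; mL=-60/197, mR=-192/8077; mL+mR=-2652/8077 → advance -1; mR−mL=2268/8077 → turn +1·90°
n=2: pose=(0,-3,E); sL=12/13, sR=60/89; mL=-30/89, mR=288/1157; mL+mR=-102/1157 → advance -1; mR−mL=678/1157 → turn +1·90°
n=3: pose=(-1,-3,N); sL=120/121, sR=24/25; mL=-12/25, mR=96/3025; mL+mR=-1356/3025 → advance -1; mR−mL=1548/3025 → turn +1·90°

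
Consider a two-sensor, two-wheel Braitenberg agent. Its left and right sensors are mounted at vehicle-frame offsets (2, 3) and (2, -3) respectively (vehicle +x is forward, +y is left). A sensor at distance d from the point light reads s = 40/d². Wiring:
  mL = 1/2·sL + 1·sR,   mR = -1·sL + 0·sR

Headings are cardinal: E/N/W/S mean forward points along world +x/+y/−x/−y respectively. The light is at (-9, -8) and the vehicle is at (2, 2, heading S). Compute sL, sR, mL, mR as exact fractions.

left sensor world pos  = (5, 0); dL² = 260
right sensor world pos = (-1, 0); dR² = 128
sL = 40/260 = 2/13
sR = 40/128 = 5/16
mL = 1/2·sL + 1·sR = 81/208
mR = -1·sL + 0·sR = -2/13

2/13 5/16 81/208 -2/13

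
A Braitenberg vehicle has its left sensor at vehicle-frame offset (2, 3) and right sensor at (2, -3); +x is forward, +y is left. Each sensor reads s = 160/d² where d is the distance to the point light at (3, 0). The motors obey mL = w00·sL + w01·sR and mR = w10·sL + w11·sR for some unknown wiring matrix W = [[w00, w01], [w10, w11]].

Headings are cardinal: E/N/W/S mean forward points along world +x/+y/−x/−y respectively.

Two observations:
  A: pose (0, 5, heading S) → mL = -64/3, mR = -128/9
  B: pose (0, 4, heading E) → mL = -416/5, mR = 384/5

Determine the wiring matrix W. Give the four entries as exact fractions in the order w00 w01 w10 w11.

obs A: pose=(0,5,S) → sL=160/9, sR=32/9, mL=-64/3, mR=-128/9
obs B: pose=(0,4,E) → sL=16/5, sR=80, mL=-416/5, mR=384/5
sensor matrix S = [[160/9, 32/9], [16/5, 80]]; det S = 63488/45
solve [mL_A; mL_B] = S·[w00; w01] and [mR_A; mR_B] = S·[w10; w11]:
  w00 = -1, w01 = -1, w10 = -1, w11 = 1

-1 -1 -1 1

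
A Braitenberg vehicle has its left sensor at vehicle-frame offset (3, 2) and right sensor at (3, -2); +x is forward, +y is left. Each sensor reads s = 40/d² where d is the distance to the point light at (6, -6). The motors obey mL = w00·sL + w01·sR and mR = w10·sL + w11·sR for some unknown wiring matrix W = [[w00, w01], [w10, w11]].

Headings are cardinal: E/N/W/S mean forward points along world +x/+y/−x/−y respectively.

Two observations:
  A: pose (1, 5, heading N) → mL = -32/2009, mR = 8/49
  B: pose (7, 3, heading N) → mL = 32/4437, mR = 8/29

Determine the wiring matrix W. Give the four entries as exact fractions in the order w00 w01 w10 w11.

obs A: pose=(1,5,N) → sL=8/49, sR=8/41, mL=-32/2009, mR=8/49
obs B: pose=(7,3,N) → sL=8/29, sR=40/153, mL=32/4437, mR=8/29
sensor matrix S = [[8/49, 8/41], [8/29, 40/153]]; det S = -99328/8913933
solve [mL_A; mL_B] = S·[w00; w01] and [mR_A; mR_B] = S·[w10; w11]:
  w00 = 1/2, w01 = -1/2, w10 = 1, w11 = 0

1/2 -1/2 1 0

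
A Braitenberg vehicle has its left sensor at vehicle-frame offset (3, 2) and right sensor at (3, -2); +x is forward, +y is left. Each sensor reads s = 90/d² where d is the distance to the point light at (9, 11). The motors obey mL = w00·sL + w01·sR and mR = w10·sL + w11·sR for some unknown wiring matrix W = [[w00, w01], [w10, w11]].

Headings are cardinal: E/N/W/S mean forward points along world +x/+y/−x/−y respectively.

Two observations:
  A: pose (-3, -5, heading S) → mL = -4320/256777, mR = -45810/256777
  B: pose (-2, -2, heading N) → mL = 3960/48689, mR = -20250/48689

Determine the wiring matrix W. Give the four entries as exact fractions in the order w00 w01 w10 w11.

obs A: pose=(-3,-5,S) → sL=90/461, sR=90/557, mL=-4320/256777, mR=-45810/256777
obs B: pose=(-2,-2,N) → sL=90/269, sR=90/181, mL=3960/48689, mR=-20250/48689
sensor matrix S = [[90/461, 90/557], [90/269, 90/181]]; det S = 537775200/12502215353
solve [mL_A; mL_B] = S·[w00; w01] and [mR_A; mR_B] = S·[w10; w11]:
  w00 = -1/2, w01 = 1/2, w10 = -1/2, w11 = -1/2

-1/2 1/2 -1/2 -1/2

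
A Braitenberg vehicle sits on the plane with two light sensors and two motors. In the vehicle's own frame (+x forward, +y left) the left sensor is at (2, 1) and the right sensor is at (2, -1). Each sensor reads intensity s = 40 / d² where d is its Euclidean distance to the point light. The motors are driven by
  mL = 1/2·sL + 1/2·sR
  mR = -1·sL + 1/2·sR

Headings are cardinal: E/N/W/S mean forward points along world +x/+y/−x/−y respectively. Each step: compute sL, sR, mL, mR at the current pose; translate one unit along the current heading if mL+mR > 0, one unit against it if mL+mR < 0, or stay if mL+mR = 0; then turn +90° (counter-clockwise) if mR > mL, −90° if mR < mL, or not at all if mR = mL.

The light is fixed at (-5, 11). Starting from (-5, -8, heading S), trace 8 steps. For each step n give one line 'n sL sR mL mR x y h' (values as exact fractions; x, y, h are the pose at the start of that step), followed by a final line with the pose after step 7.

0 20/221 20/221 20/221 -10/221 -5 -8 S
1 8/89 8/73 648/6497 -228/6497 -5 -9 W
2 5/41 10/81 815/6642 -200/3321 -6 -9 N
3 8/65 40/401 2904/26065 -1908/26065 -6 -8 E
4 20/221 20/221 20/221 -10/221 -5 -8 S
5 8/89 8/73 648/6497 -228/6497 -5 -9 W
6 5/41 10/81 815/6642 -200/3321 -6 -9 N
7 8/65 40/401 2904/26065 -1908/26065 -6 -8 E
final -5 -8 S

n=0: pose=(-5,-8,S); sL=20/221, sR=20/221; mL=20/221, mR=-10/221; mL+mR=10/221 → advance +1; mR−mL=-30/221 → turn -1·90°
n=1: pose=(-5,-9,W); sL=8/89, sR=8/73; mL=648/6497, mR=-228/6497; mL+mR=420/6497 → advance +1; mR−mL=-12/89 → turn -1·90°
n=2: pose=(-6,-9,N); sL=5/41, sR=10/81; mL=815/6642, mR=-200/3321; mL+mR=415/6642 → advance +1; mR−mL=-15/82 → turn -1·90°
n=3: pose=(-6,-8,E); sL=8/65, sR=40/401; mL=2904/26065, mR=-1908/26065; mL+mR=996/26065 → advance +1; mR−mL=-12/65 → turn -1·90°
n=4: pose=(-5,-8,S); sL=20/221, sR=20/221; mL=20/221, mR=-10/221; mL+mR=10/221 → advance +1; mR−mL=-30/221 → turn -1·90°
n=5: pose=(-5,-9,W); sL=8/89, sR=8/73; mL=648/6497, mR=-228/6497; mL+mR=420/6497 → advance +1; mR−mL=-12/89 → turn -1·90°
n=6: pose=(-6,-9,N); sL=5/41, sR=10/81; mL=815/6642, mR=-200/3321; mL+mR=415/6642 → advance +1; mR−mL=-15/82 → turn -1·90°
n=7: pose=(-6,-8,E); sL=8/65, sR=40/401; mL=2904/26065, mR=-1908/26065; mL+mR=996/26065 → advance +1; mR−mL=-12/65 → turn -1·90°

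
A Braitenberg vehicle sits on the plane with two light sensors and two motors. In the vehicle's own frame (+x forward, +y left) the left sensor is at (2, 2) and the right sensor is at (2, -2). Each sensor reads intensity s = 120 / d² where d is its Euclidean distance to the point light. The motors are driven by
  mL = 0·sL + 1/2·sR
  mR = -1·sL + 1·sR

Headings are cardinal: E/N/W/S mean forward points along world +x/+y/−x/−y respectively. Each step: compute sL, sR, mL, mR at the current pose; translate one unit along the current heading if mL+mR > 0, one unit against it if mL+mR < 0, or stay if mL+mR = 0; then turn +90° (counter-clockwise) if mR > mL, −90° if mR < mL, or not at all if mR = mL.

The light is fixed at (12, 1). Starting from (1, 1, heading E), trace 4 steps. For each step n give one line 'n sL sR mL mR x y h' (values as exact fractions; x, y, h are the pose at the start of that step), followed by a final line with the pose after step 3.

n=0: pose=(1,1,E); sL=24/17, sR=24/17; mL=12/17, mR=0; mL+mR=12/17 → advance +1; mR−mL=-12/17 → turn -1·90°
n=1: pose=(2,1,S); sL=30/17, sR=30/37; mL=15/37, mR=-600/629; mL+mR=-345/629 → advance -1; mR−mL=-855/629 → turn -1·90°
n=2: pose=(2,2,W); sL=24/29, sR=40/51; mL=20/51, mR=-64/1479; mL+mR=172/493 → advance +1; mR−mL=-644/1479 → turn -1·90°
n=3: pose=(1,2,N); sL=60/89, sR=4/3; mL=2/3, mR=176/267; mL+mR=118/89 → advance +1; mR−mL=-2/267 → turn -1·90°

0 24/17 24/17 12/17 0 1 1 E
1 30/17 30/37 15/37 -600/629 2 1 S
2 24/29 40/51 20/51 -64/1479 2 2 W
3 60/89 4/3 2/3 176/267 1 2 N
final 1 3 E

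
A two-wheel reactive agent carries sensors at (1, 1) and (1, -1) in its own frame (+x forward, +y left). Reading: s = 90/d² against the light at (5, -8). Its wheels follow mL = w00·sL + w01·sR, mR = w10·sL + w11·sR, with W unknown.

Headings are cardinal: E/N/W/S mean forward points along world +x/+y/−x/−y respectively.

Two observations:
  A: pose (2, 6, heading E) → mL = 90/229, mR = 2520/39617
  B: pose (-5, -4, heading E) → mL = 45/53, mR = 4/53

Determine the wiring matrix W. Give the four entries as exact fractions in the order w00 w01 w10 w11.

1 0 -1/2 1/2

obs A: pose=(2,6,E) → sL=90/229, sR=90/173, mL=90/229, mR=2520/39617
obs B: pose=(-5,-4,E) → sL=45/53, sR=1, mL=45/53, mR=4/53
sensor matrix S = [[90/229, 90/173], [45/53, 1]]; det S = -102240/2099701
solve [mL_A; mL_B] = S·[w00; w01] and [mR_A; mR_B] = S·[w10; w11]:
  w00 = 1, w01 = 0, w10 = -1/2, w11 = 1/2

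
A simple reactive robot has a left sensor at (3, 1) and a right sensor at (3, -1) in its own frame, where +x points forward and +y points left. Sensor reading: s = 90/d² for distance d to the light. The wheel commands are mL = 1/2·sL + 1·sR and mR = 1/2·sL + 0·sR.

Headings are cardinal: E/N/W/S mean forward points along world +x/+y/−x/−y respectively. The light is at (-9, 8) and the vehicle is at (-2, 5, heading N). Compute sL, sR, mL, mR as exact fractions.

left sensor world pos  = (-3, 8); dL² = 36
right sensor world pos = (-1, 8); dR² = 64
sL = 90/36 = 5/2
sR = 90/64 = 45/32
mL = 1/2·sL + 1·sR = 85/32
mR = 1/2·sL + 0·sR = 5/4

5/2 45/32 85/32 5/4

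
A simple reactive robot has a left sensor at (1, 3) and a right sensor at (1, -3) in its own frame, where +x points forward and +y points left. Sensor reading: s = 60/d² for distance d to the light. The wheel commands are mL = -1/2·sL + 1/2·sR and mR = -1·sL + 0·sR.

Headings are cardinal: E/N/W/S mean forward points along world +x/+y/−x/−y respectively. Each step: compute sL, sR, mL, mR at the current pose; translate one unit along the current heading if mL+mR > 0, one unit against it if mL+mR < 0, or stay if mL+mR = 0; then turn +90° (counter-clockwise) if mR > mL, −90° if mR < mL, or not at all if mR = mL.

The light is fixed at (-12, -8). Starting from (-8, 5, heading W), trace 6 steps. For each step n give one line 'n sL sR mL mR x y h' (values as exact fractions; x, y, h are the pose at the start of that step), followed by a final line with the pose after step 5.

0 60/109 12/53 -936/5777 -60/109 -8 5 W
1 3/10 3/13 -9/260 -3/10 -7 5 N
2 20/87 20/39 160/1131 -20/87 -7 4 E
3 6/17 30/61 72/1037 -6/17 -8 4 S
4 60/109 12/53 -936/5777 -60/109 -8 5 W
5 3/10 3/13 -9/260 -3/10 -7 5 N
final -7 4 E

n=0: pose=(-8,5,W); sL=60/109, sR=12/53; mL=-936/5777, mR=-60/109; mL+mR=-4116/5777 → advance -1; mR−mL=-2244/5777 → turn -1·90°
n=1: pose=(-7,5,N); sL=3/10, sR=3/13; mL=-9/260, mR=-3/10; mL+mR=-87/260 → advance -1; mR−mL=-69/260 → turn -1·90°
n=2: pose=(-7,4,E); sL=20/87, sR=20/39; mL=160/1131, mR=-20/87; mL+mR=-100/1131 → advance -1; mR−mL=-140/377 → turn -1·90°
n=3: pose=(-8,4,S); sL=6/17, sR=30/61; mL=72/1037, mR=-6/17; mL+mR=-294/1037 → advance -1; mR−mL=-438/1037 → turn -1·90°
n=4: pose=(-8,5,W); sL=60/109, sR=12/53; mL=-936/5777, mR=-60/109; mL+mR=-4116/5777 → advance -1; mR−mL=-2244/5777 → turn -1·90°
n=5: pose=(-7,5,N); sL=3/10, sR=3/13; mL=-9/260, mR=-3/10; mL+mR=-87/260 → advance -1; mR−mL=-69/260 → turn -1·90°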